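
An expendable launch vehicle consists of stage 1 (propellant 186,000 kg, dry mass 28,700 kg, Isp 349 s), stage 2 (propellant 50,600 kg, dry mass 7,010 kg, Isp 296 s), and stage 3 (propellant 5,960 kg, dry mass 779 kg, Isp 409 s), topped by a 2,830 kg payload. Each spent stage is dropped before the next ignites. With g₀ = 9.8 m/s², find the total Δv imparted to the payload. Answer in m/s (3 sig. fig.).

Δv ≈ 11700 m/s

Ignition mass of stage 1 = 186,000+28,700 + 50,600+7,010 + 5,960+779 + 2,830 = 281,879 kg.
Stage 1: m₀ = 281,879 kg, m_f = 281,879 − 186,000 = 95,879 kg; Δv = 349×9.8×ln(2.94) = 3420.2×1.0784 ≈ 3688 m/s.
Stage 2: m₀ = 67,179 kg, m_f = 67,179 − 50,600 = 16,579 kg; Δv = 296×9.8×ln(4.052) = 2900.8×1.3992 ≈ 4059 m/s.
Stage 3: m₀ = 9,569 kg, m_f = 9,569 − 5,960 = 3,609 kg; Δv = 409×9.8×ln(2.651) = 4008.2×0.9751 ≈ 3908 m/s.
Total Δv = 3688 + 4059 + 3908 = 11655 m/s.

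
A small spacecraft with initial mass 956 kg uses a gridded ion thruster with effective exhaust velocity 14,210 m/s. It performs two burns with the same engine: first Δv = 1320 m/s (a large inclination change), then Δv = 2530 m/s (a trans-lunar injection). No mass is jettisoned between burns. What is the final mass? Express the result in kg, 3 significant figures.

After the first burn: m = 956 × exp(−1320/14210.0) = 956 × 0.91129 = 871.193 kg.
After the second burn: m = 871.193 × exp(−2530/14210.0) = 871.193 × 0.83691 = 729.11 kg.

final mass ≈ 729 kg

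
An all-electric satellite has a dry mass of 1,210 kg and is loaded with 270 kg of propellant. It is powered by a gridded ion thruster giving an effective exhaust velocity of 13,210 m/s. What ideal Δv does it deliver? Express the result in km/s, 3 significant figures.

Δv ≈ 2.66 km/s

m₀ = m_dry + m_prop = 1,210 + 270 = 1,480 kg.
By the Tsiolkovsky rocket equation, Δv = v_e · ln(m₀/m_f) = 13210.0 × ln(1.223) = 13210.0 × 0.2014 ≈ 2660.8 m/s.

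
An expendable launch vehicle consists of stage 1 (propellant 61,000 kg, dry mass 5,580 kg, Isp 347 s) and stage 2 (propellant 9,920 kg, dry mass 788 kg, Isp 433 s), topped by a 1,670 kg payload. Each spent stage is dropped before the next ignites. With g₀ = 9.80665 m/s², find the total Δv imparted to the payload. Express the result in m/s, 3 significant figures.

Ignition mass of stage 1 = 61,000+5,580 + 9,920+788 + 1,670 = 78,958 kg.
Stage 1: m₀ = 78,958 kg, m_f = 78,958 − 61,000 = 17,958 kg; Δv = 347×9.80665×ln(4.397) = 3402.9×1.4809 ≈ 5039 m/s.
Stage 2: m₀ = 12,378 kg, m_f = 12,378 − 9,920 = 2,458 kg; Δv = 433×9.80665×ln(5.036) = 4246.3×1.6166 ≈ 6864 m/s.
Total Δv = 5039 + 6864 = 11903 m/s.

Δv ≈ 11900 m/s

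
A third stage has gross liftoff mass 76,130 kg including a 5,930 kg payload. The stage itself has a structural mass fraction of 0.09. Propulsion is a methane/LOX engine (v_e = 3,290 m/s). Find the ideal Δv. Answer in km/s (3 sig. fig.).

Δv ≈ 6.01 km/s

Stage wet mass = m₀ − payload = 76,130 − 5,930 = 70,200 kg.
Stage dry mass = ε × stage wet mass = 0.09 × 70,200 = 6,318 kg.
Burnout mass m_f = stage dry + payload = 6,318 + 5,930 = 12,248 kg.
By the Tsiolkovsky rocket equation, Δv = v_e · ln(76,130/12,248) = 3290.0 × ln(6.216) = 3290.0 × 1.8271 ≈ 6011 m/s.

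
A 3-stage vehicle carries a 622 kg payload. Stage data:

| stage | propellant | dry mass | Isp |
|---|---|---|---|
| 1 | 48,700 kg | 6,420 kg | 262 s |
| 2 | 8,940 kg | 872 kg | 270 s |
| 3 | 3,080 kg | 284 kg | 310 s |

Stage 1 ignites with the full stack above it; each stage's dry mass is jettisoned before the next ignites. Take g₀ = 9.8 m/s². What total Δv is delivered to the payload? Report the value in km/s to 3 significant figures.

Δv ≈ 10.4 km/s

Ignition mass of stage 1 = 48,700+6,420 + 8,940+872 + 3,080+284 + 622 = 68,918 kg.
Stage 1: m₀ = 68,918 kg, m_f = 68,918 − 48,700 = 20,218 kg; Δv = 262×9.8×ln(3.409) = 2567.6×1.2263 ≈ 3149 m/s.
Stage 2: m₀ = 13,798 kg, m_f = 13,798 − 8,940 = 4,858 kg; Δv = 270×9.8×ln(2.84) = 2646.0×1.0439 ≈ 2762 m/s.
Stage 3: m₀ = 3,986 kg, m_f = 3,986 − 3,080 = 906 kg; Δv = 310×9.8×ln(4.4) = 3038.0×1.4815 ≈ 4501 m/s.
Total Δv = 3149 + 2762 + 4501 = 10412 m/s.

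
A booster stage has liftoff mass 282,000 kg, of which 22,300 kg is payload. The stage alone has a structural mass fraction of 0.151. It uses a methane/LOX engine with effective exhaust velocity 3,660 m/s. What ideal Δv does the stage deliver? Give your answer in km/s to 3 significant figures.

Δv ≈ 5.57 km/s

Stage wet mass = m₀ − payload = 282,000 − 22,300 = 259,700 kg.
Stage dry mass = ε × stage wet mass = 0.151 × 259,700 = 39,214.7 kg.
Burnout mass m_f = stage dry + payload = 39,214.7 + 22,300 = 61,514.7 kg.
Δv = v_e · ln(282,000/61,514.7) = 3660.0 × ln(4.584) = 3660.0 × 1.5226 ≈ 5573 m/s.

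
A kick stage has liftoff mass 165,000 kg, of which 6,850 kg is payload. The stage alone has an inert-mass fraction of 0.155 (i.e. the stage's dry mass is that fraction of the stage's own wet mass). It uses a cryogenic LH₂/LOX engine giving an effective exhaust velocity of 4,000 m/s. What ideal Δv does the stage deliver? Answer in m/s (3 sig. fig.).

Stage wet mass = m₀ − payload = 165,000 − 6,850 = 158,150 kg.
Stage dry mass = ε × stage wet mass = 0.155 × 158,150 = 24,513.3 kg.
Burnout mass m_f = stage dry + payload = 24,513.3 + 6,850 = 31,363.3 kg.
Δv = v_e · ln(165,000/31,363.3) = 4000.0 × ln(5.261) = 4000.0 × 1.6603 ≈ 6641 m/s.

Δv ≈ 6640 m/s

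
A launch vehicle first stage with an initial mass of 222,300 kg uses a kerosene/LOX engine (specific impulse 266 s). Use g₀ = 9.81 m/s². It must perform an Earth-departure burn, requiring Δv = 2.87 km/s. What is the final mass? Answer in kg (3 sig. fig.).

v_e = Isp · g₀ = 266 × 9.81 = 2609.5 m/s.
From the ideal rocket equation, m₀/m_f = exp(Δv / v_e) = exp(2870 / 2609.5) = exp(1.0998) = 3.0037.
m_f = m₀ / 3.0037 = 222,300 / 3.0037 = 74,008.7 kg.

final mass ≈ 74000 kg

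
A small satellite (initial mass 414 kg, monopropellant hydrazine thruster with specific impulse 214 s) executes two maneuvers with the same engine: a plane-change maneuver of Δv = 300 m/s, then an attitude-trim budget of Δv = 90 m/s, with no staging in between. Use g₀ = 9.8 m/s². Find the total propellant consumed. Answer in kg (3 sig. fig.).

total propellant consumed ≈ 70.3 kg

v_e = Isp · g₀ = 214 × 9.8 = 2097.2 m/s.
After the first burn: m = 414 × exp(−300/2097.2) = 414 × 0.86671 = 358.818 kg.
After the second burn: m = 358.818 × exp(−90/2097.2) = 358.818 × 0.95799 = 343.744 kg.
Total propellant = m₀ − m_final = 414 − 343.744 = 70.256 kg.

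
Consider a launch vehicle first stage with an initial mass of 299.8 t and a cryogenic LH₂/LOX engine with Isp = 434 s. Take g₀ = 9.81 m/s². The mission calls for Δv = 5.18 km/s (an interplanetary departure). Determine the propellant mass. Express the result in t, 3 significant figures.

v_e = Isp · g₀ = 434 × 9.81 = 4257.5 m/s.
m₀/m_f = exp(Δv / v_e) = exp(5180 / 4257.5) = exp(1.2167) = 3.3759.
m_f = 299.8 / 3.3759 = 88.8059 t, so propellant = m₀ − m_f = 299.8 − 88.8059 = 210.9941 t.

propellant mass ≈ 211 t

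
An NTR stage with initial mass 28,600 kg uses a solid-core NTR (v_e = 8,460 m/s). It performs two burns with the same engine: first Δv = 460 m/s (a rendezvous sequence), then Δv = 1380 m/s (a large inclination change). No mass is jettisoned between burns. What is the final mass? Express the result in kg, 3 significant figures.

After the first burn: m = 28600 × exp(−460/8460.0) = 28600 × 0.94708 = 27,086.5 kg.
After the second burn: m = 27,086.5 × exp(−1380/8460.0) = 27,086.5 × 0.84949 = 23,009.7 kg.

final mass ≈ 23000 kg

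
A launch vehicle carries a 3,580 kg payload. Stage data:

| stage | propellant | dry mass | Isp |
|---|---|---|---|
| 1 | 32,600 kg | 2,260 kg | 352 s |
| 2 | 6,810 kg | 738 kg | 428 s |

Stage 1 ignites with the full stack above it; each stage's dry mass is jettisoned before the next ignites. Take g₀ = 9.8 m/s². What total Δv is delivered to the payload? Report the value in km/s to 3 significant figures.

Δv ≈ 8.23 km/s

Ignition mass of stage 1 = 32,600+2,260 + 6,810+738 + 3,580 = 45,988 kg.
Stage 1: m₀ = 45,988 kg, m_f = 45,988 − 32,600 = 13,388 kg; Δv = 352×9.8×ln(3.435) = 3449.6×1.2340 ≈ 4257 m/s.
Stage 2: m₀ = 11,128 kg, m_f = 11,128 − 6,810 = 4,318 kg; Δv = 428×9.8×ln(2.577) = 4194.4×0.9467 ≈ 3971 m/s.
Total Δv = 4257 + 3971 = 8228 m/s.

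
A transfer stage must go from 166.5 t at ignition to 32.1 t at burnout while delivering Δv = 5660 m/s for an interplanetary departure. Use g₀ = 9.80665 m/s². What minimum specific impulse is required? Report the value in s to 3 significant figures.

Isp ≈ 351 s

ln(m₀/m_f) = ln(166500/32100) = ln(5.187) = 1.6461.
v_e = Δv / ln(m₀/m_f) = 5660 / 1.6461 = 3438.3 m/s.
Isp = v_e / g₀ = 3438.3 / 9.80665 = 350.6 s.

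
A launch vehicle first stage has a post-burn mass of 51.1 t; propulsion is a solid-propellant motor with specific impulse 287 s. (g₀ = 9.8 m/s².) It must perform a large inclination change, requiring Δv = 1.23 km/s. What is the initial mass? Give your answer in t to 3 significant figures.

v_e = Isp · g₀ = 287 × 9.8 = 2812.6 m/s.
m₀/m_f = exp(Δv / v_e) = exp(1230 / 2812.6) = exp(0.4373) = 1.5485.
m₀ = m_f × 1.5485 = 51.1 × 1.5485 = 79.1284 t.

initial mass ≈ 79.1 t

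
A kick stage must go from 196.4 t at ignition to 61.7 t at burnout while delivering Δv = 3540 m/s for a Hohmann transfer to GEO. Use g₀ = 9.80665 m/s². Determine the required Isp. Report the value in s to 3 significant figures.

ln(m₀/m_f) = ln(196400/61700) = ln(3.183) = 1.1579.
By the Tsiolkovsky rocket equation, v_e = Δv / ln(m₀/m_f) = 3540 / 1.1579 = 3057.3 m/s.
Isp = v_e / g₀ = 3057.3 / 9.80665 = 311.8 s.

Isp ≈ 312 s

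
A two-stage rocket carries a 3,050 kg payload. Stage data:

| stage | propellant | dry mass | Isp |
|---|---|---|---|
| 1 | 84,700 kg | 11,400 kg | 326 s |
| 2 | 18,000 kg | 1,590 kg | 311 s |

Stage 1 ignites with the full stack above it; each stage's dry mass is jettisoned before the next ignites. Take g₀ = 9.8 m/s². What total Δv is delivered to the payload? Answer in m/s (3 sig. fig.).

Ignition mass of stage 1 = 84,700+11,400 + 18,000+1,590 + 3,050 = 118,740 kg.
Stage 1: m₀ = 118,740 kg, m_f = 118,740 − 84,700 = 34,040 kg; Δv = 326×9.8×ln(3.488) = 3194.8×1.2494 ≈ 3992 m/s.
Stage 2: m₀ = 22,640 kg, m_f = 22,640 − 18,000 = 4,640 kg; Δv = 311×9.8×ln(4.879) = 3047.8×1.5850 ≈ 4831 m/s.
Total Δv = 3992 + 4831 = 8823 m/s.

Δv ≈ 8820 m/s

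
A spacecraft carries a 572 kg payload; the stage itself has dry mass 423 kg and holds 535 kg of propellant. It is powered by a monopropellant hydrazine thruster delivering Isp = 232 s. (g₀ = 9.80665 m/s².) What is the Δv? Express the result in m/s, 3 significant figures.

Δv ≈ 979 m/s

v_e = Isp · g₀ = 232 × 9.80665 = 2275.1 m/s.
m₀ = payload + dry + propellant = 572 + 423 + 535 = 1,530 kg.
m_f = payload + dry = 572 + 423 = 995 kg.
Rocket equation: Δv = v_e · ln(m₀/m_f) = 2275.1 × ln(1.538) = 2275.1 × 0.4303 ≈ 978.9 m/s.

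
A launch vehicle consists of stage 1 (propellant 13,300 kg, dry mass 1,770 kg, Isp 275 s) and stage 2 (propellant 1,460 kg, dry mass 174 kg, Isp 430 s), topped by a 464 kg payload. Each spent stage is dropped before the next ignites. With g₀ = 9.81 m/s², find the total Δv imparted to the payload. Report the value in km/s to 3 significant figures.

Ignition mass of stage 1 = 13,300+1,770 + 1,460+174 + 464 = 17,168 kg.
Stage 1: m₀ = 17,168 kg, m_f = 17,168 − 13,300 = 3,868 kg; Δv = 275×9.81×ln(4.438) = 2697.8×1.4903 ≈ 4020 m/s.
Stage 2: m₀ = 2,098 kg, m_f = 2,098 − 1,460 = 638 kg; Δv = 430×9.81×ln(3.288) = 4218.3×1.1904 ≈ 5021 m/s.
Total Δv = 4020 + 5021 = 9041 m/s.

Δv ≈ 9.04 km/s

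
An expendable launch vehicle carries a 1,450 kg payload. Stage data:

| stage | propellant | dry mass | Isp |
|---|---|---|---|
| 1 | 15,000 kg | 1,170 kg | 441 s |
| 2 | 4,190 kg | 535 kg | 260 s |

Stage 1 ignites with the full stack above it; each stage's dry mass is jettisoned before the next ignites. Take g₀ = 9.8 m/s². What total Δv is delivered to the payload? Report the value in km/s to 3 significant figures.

Ignition mass of stage 1 = 15,000+1,170 + 4,190+535 + 1,450 = 22,345 kg.
Stage 1: m₀ = 22,345 kg, m_f = 22,345 − 15,000 = 7,345 kg; Δv = 441×9.8×ln(3.042) = 4321.8×1.1126 ≈ 4808 m/s.
Stage 2: m₀ = 6,175 kg, m_f = 6,175 − 4,190 = 1,985 kg; Δv = 260×9.8×ln(3.111) = 2548.0×1.1349 ≈ 2892 m/s.
Total Δv = 4808 + 2892 = 7700 m/s.

Δv ≈ 7.70 km/s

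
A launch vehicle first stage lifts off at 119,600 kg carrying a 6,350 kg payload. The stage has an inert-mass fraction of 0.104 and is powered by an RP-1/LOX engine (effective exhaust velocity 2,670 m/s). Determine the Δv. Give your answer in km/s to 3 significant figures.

Δv ≈ 5.04 km/s

Stage wet mass = m₀ − payload = 119,600 − 6,350 = 113,250 kg.
Stage dry mass = ε × stage wet mass = 0.104 × 113,250 = 11,778 kg.
Burnout mass m_f = stage dry + payload = 11,778 + 6,350 = 18,128 kg.
Δv = v_e · ln(119,600/18,128) = 2670.0 × ln(6.598) = 2670.0 × 1.8867 ≈ 5037 m/s.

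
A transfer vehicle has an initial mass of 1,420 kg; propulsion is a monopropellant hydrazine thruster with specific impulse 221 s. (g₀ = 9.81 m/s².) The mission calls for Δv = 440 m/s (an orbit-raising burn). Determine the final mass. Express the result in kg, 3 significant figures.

final mass ≈ 1160 kg

v_e = Isp · g₀ = 221 × 9.81 = 2168.0 m/s.
m₀/m_f = exp(Δv / v_e) = exp(440 / 2168.0) = exp(0.2030) = 1.2250.
m_f = m₀ / 1.2250 = 1,420 / 1.2250 = 1,159.18 kg.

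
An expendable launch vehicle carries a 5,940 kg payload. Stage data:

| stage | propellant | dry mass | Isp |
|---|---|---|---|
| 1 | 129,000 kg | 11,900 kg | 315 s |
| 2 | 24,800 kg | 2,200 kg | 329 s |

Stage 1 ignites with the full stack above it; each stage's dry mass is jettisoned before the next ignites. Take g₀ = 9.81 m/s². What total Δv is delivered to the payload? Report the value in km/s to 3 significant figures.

Ignition mass of stage 1 = 129,000+11,900 + 24,800+2,200 + 5,940 = 173,840 kg.
Stage 1: m₀ = 173,840 kg, m_f = 173,840 − 129,000 = 44,840 kg; Δv = 315×9.81×ln(3.877) = 3090.2×1.3550 ≈ 4187 m/s.
Stage 2: m₀ = 32,940 kg, m_f = 32,940 − 24,800 = 8,140 kg; Δv = 329×9.81×ln(4.047) = 3227.5×1.3979 ≈ 4512 m/s.
Total Δv = 4187 + 4512 = 8699 m/s.

Δv ≈ 8.70 km/s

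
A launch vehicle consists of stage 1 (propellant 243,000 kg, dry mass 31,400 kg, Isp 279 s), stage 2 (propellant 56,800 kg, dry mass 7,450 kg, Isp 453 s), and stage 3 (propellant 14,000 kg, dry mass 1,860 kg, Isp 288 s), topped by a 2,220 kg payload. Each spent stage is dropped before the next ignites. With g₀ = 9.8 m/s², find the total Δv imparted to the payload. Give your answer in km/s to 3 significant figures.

Ignition mass of stage 1 = 243,000+31,400 + 56,800+7,450 + 14,000+1,860 + 2,220 = 356,730 kg.
Stage 1: m₀ = 356,730 kg, m_f = 356,730 − 243,000 = 113,730 kg; Δv = 279×9.8×ln(3.137) = 2734.2×1.1432 ≈ 3126 m/s.
Stage 2: m₀ = 82,330 kg, m_f = 82,330 − 56,800 = 25,530 kg; Δv = 453×9.8×ln(3.225) = 4439.4×1.1709 ≈ 5198 m/s.
Stage 3: m₀ = 18,080 kg, m_f = 18,080 − 14,000 = 4,080 kg; Δv = 288×9.8×ln(4.431) = 2822.4×1.4887 ≈ 4202 m/s.
Total Δv = 3126 + 5198 + 4202 = 12526 m/s.

Δv ≈ 12.5 km/s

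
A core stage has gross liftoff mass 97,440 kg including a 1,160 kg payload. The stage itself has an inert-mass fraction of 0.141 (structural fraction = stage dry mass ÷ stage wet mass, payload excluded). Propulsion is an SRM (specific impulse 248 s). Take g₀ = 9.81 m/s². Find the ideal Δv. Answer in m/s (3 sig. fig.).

Stage wet mass = m₀ − payload = 97,440 − 1,160 = 96,280 kg.
Stage dry mass = ε × stage wet mass = 0.141 × 96,280 = 13,575.5 kg.
Burnout mass m_f = stage dry + payload = 13,575.5 + 1,160 = 14,735.5 kg.
v_e = Isp · g₀ = 248 × 9.81 = 2432.9 m/s.
By the Tsiolkovsky rocket equation, Δv = v_e · ln(97,440/14,735.5) = 2432.9 × ln(6.613) = 2432.9 × 1.8890 ≈ 4596 m/s.

Δv ≈ 4600 m/s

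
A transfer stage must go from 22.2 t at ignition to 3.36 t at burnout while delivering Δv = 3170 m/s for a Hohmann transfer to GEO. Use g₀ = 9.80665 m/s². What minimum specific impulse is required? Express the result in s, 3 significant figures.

Isp ≈ 171 s

ln(m₀/m_f) = ln(22200/3360) = ln(6.607) = 1.8882.
v_e = Δv / ln(m₀/m_f) = 3170 / 1.8882 = 1678.9 m/s.
Isp = v_e / g₀ = 1678.9 / 9.80665 = 171.2 s.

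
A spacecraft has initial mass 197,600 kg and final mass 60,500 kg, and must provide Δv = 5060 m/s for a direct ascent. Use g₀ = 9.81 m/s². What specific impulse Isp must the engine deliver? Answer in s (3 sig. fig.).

ln(m₀/m_f) = ln(197600/60500) = ln(3.266) = 1.1836.
Using Δv = v_e ln(m₀/m_f): v_e = Δv / ln(m₀/m_f) = 5060 / 1.1836 = 4275.1 m/s.
Isp = v_e / g₀ = 4275.1 / 9.81 = 435.8 s.

Isp ≈ 436 s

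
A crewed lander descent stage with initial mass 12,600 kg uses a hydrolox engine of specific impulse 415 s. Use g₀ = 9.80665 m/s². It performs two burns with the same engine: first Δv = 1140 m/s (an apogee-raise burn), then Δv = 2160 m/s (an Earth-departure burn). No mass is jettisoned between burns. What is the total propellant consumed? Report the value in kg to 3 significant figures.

total propellant consumed ≈ 7000 kg

v_e = Isp · g₀ = 415 × 9.80665 = 4069.8 m/s.
After the first burn: m = 12600 × exp(−1140/4069.8) = 12600 × 0.75570 = 9,521.82 kg.
After the second burn: m = 9,521.82 × exp(−2160/4069.8) = 9,521.82 × 0.58817 = 5,600.45 kg.
Total propellant = m₀ − m_final = 12600 − 5,600.45 = 6,999.55 kg.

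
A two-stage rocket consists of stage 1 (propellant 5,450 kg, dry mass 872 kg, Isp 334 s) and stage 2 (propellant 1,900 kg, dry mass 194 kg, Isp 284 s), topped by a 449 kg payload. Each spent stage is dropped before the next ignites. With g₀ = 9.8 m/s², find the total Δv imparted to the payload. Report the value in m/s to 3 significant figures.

Δv ≈ 6950 m/s

Ignition mass of stage 1 = 5,450+872 + 1,900+194 + 449 = 8,865 kg.
Stage 1: m₀ = 8,865 kg, m_f = 8,865 − 5,450 = 3,415 kg; Δv = 334×9.8×ln(2.596) = 3273.2×0.9539 ≈ 3122 m/s.
Stage 2: m₀ = 2,543 kg, m_f = 2,543 − 1,900 = 643 kg; Δv = 284×9.8×ln(3.955) = 2783.2×1.3750 ≈ 3827 m/s.
Total Δv = 3122 + 3827 = 6949 m/s.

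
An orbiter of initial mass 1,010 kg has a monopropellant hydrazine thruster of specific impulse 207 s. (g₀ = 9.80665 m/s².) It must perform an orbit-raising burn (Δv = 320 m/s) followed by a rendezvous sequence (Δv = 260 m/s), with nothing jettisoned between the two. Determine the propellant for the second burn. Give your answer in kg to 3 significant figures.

propellant for the second burn ≈ 104 kg

v_e = Isp · g₀ = 207 × 9.80665 = 2030.0 m/s.
After the first burn: m = 1010 × exp(−320/2030.0) = 1010 × 0.85416 = 862.702 kg.
After the second burn: m = 862.702 × exp(−260/2030.0) = 862.702 × 0.87978 = 758.988 kg.
Second-burn propellant = 862.702 − 758.988 = 103.714 kg.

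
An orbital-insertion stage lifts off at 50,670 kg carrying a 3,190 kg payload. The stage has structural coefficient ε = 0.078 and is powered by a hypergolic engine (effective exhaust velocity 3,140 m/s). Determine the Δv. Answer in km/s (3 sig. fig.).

Δv ≈ 6.26 km/s

Stage wet mass = m₀ − payload = 50,670 − 3,190 = 47,480 kg.
Stage dry mass = ε × stage wet mass = 0.078 × 47,480 = 3,703.44 kg.
Burnout mass m_f = stage dry + payload = 3,703.44 + 3,190 = 6,893.44 kg.
Δv = v_e · ln(50,670/6,893.44) = 3140.0 × ln(7.35) = 3140.0 × 1.9948 ≈ 6264 m/s.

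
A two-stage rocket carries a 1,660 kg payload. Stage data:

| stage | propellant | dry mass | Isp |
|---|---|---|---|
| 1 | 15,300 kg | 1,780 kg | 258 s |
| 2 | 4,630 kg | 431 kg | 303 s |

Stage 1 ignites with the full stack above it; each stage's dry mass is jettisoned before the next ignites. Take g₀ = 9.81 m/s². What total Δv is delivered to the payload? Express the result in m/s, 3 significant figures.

Ignition mass of stage 1 = 15,300+1,780 + 4,630+431 + 1,660 = 23,801 kg.
Stage 1: m₀ = 23,801 kg, m_f = 23,801 − 15,300 = 8,501 kg; Δv = 258×9.81×ln(2.8) = 2531.0×1.0295 ≈ 2606 m/s.
Stage 2: m₀ = 6,721 kg, m_f = 6,721 − 4,630 = 2,091 kg; Δv = 303×9.81×ln(3.214) = 2972.4×1.1676 ≈ 3471 m/s.
Total Δv = 2606 + 3471 = 6077 m/s.

Δv ≈ 6080 m/s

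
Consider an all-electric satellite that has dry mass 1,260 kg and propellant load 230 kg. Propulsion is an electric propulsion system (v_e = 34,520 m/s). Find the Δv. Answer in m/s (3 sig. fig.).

m₀ = m_dry + m_prop = 1,260 + 230 = 1,490 kg.
From the ideal rocket equation, Δv = v_e · ln(m₀/m_f) = 34520.0 × ln(1.183) = 34520.0 × 0.1677 ≈ 5787.8 m/s.

Δv ≈ 5790 m/s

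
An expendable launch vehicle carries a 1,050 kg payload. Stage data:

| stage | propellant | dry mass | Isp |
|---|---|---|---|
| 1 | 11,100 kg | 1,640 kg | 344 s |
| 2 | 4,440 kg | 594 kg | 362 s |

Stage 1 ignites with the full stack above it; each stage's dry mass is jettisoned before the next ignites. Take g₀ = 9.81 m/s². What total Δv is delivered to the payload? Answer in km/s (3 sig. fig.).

Δv ≈ 7.65 km/s

Ignition mass of stage 1 = 11,100+1,640 + 4,440+594 + 1,050 = 18,824 kg.
Stage 1: m₀ = 18,824 kg, m_f = 18,824 − 11,100 = 7,724 kg; Δv = 344×9.81×ln(2.437) = 3374.6×0.8908 ≈ 3006 m/s.
Stage 2: m₀ = 6,084 kg, m_f = 6,084 − 4,440 = 1,644 kg; Δv = 362×9.81×ln(3.701) = 3551.2×1.3085 ≈ 4647 m/s.
Total Δv = 3006 + 4647 = 7653 m/s.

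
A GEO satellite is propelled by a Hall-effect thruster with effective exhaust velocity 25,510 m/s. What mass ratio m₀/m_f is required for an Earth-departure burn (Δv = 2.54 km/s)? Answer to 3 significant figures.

Using Δv = v_e ln(m₀/m_f): m₀/m_f = exp(Δv / v_e) = exp(2540 / 25510.0) = exp(0.0996) = 1.1047.

mass ratio ≈ 1.10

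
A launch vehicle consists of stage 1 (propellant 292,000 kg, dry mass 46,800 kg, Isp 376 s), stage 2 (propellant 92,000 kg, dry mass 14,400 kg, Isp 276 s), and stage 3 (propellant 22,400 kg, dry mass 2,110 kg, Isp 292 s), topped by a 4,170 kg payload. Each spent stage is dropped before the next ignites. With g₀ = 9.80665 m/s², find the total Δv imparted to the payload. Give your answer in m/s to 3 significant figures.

Δv ≈ 11000 m/s

Ignition mass of stage 1 = 292,000+46,800 + 92,000+14,400 + 22,400+2,110 + 4,170 = 473,880 kg.
Stage 1: m₀ = 473,880 kg, m_f = 473,880 − 292,000 = 181,880 kg; Δv = 376×9.80665×ln(2.605) = 3687.3×0.9576 ≈ 3531 m/s.
Stage 2: m₀ = 135,080 kg, m_f = 135,080 − 92,000 = 43,080 kg; Δv = 276×9.80665×ln(3.136) = 2706.6×1.1428 ≈ 3093 m/s.
Stage 3: m₀ = 28,680 kg, m_f = 28,680 − 22,400 = 6,280 kg; Δv = 292×9.80665×ln(4.567) = 2863.5×1.5188 ≈ 4349 m/s.
Total Δv = 3531 + 3093 + 4349 = 10973 m/s.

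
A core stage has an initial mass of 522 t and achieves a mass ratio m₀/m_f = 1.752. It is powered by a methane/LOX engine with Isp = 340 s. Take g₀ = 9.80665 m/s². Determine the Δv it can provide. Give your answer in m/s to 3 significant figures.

Δv ≈ 1870 m/s

v_e = Isp · g₀ = 340 × 9.80665 = 3334.3 m/s.
From the ideal rocket equation, Δv = v_e · ln(1.752) = 3334.3 × 0.5608 ≈ 1869.7 m/s.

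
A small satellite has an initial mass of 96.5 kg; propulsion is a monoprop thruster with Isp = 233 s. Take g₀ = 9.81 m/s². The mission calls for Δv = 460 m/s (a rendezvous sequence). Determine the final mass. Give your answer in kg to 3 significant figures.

final mass ≈ 78.9 kg

v_e = Isp · g₀ = 233 × 9.81 = 2285.7 m/s.
Using Δv = v_e ln(m₀/m_f): m₀/m_f = exp(Δv / v_e) = exp(460 / 2285.7) = exp(0.2012) = 1.2229.
m_f = m₀ / 1.2229 = 96.5 / 1.2229 = 78.9108 kg.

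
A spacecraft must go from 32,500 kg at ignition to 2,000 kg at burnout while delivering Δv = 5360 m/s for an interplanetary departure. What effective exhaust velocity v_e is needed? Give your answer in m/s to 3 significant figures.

v_e ≈ 1920 m/s

ln(m₀/m_f) = ln(32500/2000) = ln(16.25) = 2.7881.
v_e = Δv / ln(m₀/m_f) = 5360 / 2.7881 = 1922.5 m/s.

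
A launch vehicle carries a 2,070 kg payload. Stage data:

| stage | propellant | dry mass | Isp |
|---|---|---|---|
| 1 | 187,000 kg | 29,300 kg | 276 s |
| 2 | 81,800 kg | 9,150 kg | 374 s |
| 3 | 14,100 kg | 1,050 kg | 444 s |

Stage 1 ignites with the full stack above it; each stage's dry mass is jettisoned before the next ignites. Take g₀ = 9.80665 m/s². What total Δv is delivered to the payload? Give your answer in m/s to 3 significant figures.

Ignition mass of stage 1 = 187,000+29,300 + 81,800+9,150 + 14,100+1,050 + 2,070 = 324,470 kg.
Stage 1: m₀ = 324,470 kg, m_f = 324,470 − 187,000 = 137,470 kg; Δv = 276×9.80665×ln(2.36) = 2706.6×0.8588 ≈ 2324 m/s.
Stage 2: m₀ = 108,170 kg, m_f = 108,170 − 81,800 = 26,370 kg; Δv = 374×9.80665×ln(4.102) = 3667.7×1.4115 ≈ 5177 m/s.
Stage 3: m₀ = 17,220 kg, m_f = 17,220 − 14,100 = 3,120 kg; Δv = 444×9.80665×ln(5.519) = 4354.2×1.7082 ≈ 7438 m/s.
Total Δv = 2324 + 5177 + 7438 = 14939 m/s.

Δv ≈ 14900 m/s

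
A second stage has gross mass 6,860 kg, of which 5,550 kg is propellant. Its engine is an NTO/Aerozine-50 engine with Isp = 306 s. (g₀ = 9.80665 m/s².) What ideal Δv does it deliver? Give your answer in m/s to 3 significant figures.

v_e = Isp · g₀ = 306 × 9.80665 = 3000.8 m/s.
m_f = m₀ − m_prop = 6,860 − 5,550 = 1,310 kg.
Δv = v_e · ln(m₀/m_f) = 3000.8 × ln(5.237) = 3000.8 × 1.6557 ≈ 4968.4 m/s.

Δv ≈ 4970 m/s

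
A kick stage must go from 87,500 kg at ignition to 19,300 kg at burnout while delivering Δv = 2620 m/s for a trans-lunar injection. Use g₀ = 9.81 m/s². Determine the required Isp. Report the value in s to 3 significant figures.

ln(m₀/m_f) = ln(87500/19300) = ln(4.534) = 1.5115.
By the Tsiolkovsky rocket equation, v_e = Δv / ln(m₀/m_f) = 2620 / 1.5115 = 1733.3 m/s.
Isp = v_e / g₀ = 1733.3 / 9.81 = 176.7 s.

Isp ≈ 177 s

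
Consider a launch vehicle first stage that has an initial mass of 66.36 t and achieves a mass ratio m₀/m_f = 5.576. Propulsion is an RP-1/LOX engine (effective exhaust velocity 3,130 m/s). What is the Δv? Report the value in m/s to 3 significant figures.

Δv ≈ 5380 m/s

From the ideal rocket equation, Δv = v_e · ln(5.576) = 3130.0 × 1.7185 ≈ 5378.8 m/s.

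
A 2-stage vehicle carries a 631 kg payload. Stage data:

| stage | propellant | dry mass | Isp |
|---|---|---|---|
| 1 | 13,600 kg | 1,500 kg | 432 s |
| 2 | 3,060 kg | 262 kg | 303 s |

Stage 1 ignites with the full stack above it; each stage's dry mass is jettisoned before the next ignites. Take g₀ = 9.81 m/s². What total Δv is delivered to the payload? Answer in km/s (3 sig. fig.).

Ignition mass of stage 1 = 13,600+1,500 + 3,060+262 + 631 = 19,053 kg.
Stage 1: m₀ = 19,053 kg, m_f = 19,053 − 13,600 = 5,453 kg; Δv = 432×9.81×ln(3.494) = 4237.9×1.2511 ≈ 5302 m/s.
Stage 2: m₀ = 3,953 kg, m_f = 3,953 − 3,060 = 893 kg; Δv = 303×9.81×ln(4.427) = 2972.4×1.4876 ≈ 4422 m/s.
Total Δv = 5302 + 4422 = 9724 m/s.

Δv ≈ 9.72 km/s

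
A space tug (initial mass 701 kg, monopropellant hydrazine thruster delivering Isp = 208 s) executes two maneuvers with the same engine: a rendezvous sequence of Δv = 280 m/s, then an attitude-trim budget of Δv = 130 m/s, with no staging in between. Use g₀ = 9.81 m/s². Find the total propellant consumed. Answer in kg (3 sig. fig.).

v_e = Isp · g₀ = 208 × 9.81 = 2040.5 m/s.
After the first burn: m = 701 × exp(−280/2040.5) = 701 × 0.87178 = 611.118 kg.
After the second burn: m = 611.118 × exp(−130/2040.5) = 611.118 × 0.93828 = 573.4 kg.
Total propellant = m₀ − m_final = 701 − 573.4 = 127.6 kg.

total propellant consumed ≈ 128 kg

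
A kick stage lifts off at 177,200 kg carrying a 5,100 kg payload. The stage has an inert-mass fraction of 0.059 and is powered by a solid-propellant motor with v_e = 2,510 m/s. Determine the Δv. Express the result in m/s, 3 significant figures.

Δv ≈ 6160 m/s

Stage wet mass = m₀ − payload = 177,200 − 5,100 = 172,100 kg.
Stage dry mass = ε × stage wet mass = 0.059 × 172,100 = 10,153.9 kg.
Burnout mass m_f = stage dry + payload = 10,153.9 + 5,100 = 15,253.9 kg.
Using Δv = v_e ln(m₀/m_f): Δv = v_e · ln(177,200/15,253.9) = 2510.0 × ln(11.62) = 2510.0 × 2.4524 ≈ 6156 m/s.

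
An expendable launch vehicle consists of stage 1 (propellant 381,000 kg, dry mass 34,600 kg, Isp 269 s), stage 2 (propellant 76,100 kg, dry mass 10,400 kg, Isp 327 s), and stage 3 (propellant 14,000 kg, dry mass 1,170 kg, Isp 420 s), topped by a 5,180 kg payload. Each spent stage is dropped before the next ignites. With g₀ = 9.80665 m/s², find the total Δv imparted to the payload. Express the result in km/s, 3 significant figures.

Ignition mass of stage 1 = 381,000+34,600 + 76,100+10,400 + 14,000+1,170 + 5,180 = 522,450 kg.
Stage 1: m₀ = 522,450 kg, m_f = 522,450 − 381,000 = 141,450 kg; Δv = 269×9.80665×ln(3.694) = 2638.0×1.3066 ≈ 3447 m/s.
Stage 2: m₀ = 106,850 kg, m_f = 106,850 − 76,100 = 30,750 kg; Δv = 327×9.80665×ln(3.475) = 3206.8×1.2455 ≈ 3994 m/s.
Stage 3: m₀ = 20,350 kg, m_f = 20,350 − 14,000 = 6,350 kg; Δv = 420×9.80665×ln(3.205) = 4118.8×1.1646 ≈ 4797 m/s.
Total Δv = 3447 + 3994 + 4797 = 12238 m/s.

Δv ≈ 12.2 km/s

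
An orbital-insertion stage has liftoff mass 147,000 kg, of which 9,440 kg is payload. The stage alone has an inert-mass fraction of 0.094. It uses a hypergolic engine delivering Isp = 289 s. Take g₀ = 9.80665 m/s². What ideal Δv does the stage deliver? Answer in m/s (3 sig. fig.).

Δv ≈ 5340 m/s

Stage wet mass = m₀ − payload = 147,000 − 9,440 = 137,560 kg.
Stage dry mass = ε × stage wet mass = 0.094 × 137,560 = 12,930.6 kg.
Burnout mass m_f = stage dry + payload = 12,930.6 + 9,440 = 22,370.6 kg.
v_e = Isp · g₀ = 289 × 9.80665 = 2834.1 m/s.
Rocket equation: Δv = v_e · ln(147,000/22,370.6) = 2834.1 × ln(6.571) = 2834.1 × 1.8827 ≈ 5336 m/s.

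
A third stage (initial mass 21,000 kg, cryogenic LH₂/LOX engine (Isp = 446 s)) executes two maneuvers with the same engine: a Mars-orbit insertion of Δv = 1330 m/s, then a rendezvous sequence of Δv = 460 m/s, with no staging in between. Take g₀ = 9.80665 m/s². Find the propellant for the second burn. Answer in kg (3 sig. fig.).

v_e = Isp · g₀ = 446 × 9.80665 = 4373.8 m/s.
After the first burn: m = 21000 × exp(−1330/4373.8) = 21000 × 0.73780 = 15,493.8 kg.
After the second burn: m = 15,493.8 × exp(−460/4373.8) = 15,493.8 × 0.90017 = 13,947.1 kg.
Second-burn propellant = 15,493.8 − 13,947.1 = 1,546.7 kg.

propellant for the second burn ≈ 1550 kg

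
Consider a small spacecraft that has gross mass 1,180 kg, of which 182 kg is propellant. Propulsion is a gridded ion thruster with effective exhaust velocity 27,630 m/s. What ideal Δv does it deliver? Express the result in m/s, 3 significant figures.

Δv ≈ 4630 m/s

m_f = m₀ − m_prop = 1,180 − 182 = 998 kg.
Δv = v_e · ln(m₀/m_f) = 27630.0 × ln(1.182) = 27630.0 × 0.1675 ≈ 4628.5 m/s.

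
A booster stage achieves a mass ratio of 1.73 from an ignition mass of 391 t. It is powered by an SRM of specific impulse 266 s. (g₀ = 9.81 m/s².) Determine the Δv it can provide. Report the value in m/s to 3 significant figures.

Δv ≈ 1430 m/s

v_e = Isp · g₀ = 266 × 9.81 = 2609.5 m/s.
Δv = v_e · ln(1.73) = 2609.5 × 0.5481 ≈ 1430.3 m/s.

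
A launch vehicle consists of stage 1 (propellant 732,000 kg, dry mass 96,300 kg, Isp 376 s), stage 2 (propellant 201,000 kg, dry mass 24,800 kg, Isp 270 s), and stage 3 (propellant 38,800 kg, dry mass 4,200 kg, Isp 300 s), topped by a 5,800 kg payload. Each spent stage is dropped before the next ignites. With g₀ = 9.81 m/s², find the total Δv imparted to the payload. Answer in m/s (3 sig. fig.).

Ignition mass of stage 1 = 732,000+96,300 + 201,000+24,800 + 38,800+4,200 + 5,800 = 1,102,900 kg.
Stage 1: m₀ = 1,102,900 kg, m_f = 1,102,900 − 732,000 = 370,900 kg; Δv = 376×9.81×ln(2.974) = 3688.6×1.0898 ≈ 4020 m/s.
Stage 2: m₀ = 274,600 kg, m_f = 274,600 − 201,000 = 73,600 kg; Δv = 270×9.81×ln(3.731) = 2648.7×1.3167 ≈ 3487 m/s.
Stage 3: m₀ = 48,800 kg, m_f = 48,800 − 38,800 = 10,000 kg; Δv = 300×9.81×ln(4.88) = 2943.0×1.5851 ≈ 4665 m/s.
Total Δv = 4020 + 3487 + 4665 = 12172 m/s.

Δv ≈ 12200 m/s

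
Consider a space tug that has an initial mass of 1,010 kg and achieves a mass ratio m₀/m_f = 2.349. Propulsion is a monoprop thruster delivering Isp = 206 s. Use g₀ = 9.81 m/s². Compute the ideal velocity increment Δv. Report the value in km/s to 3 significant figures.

v_e = Isp · g₀ = 206 × 9.81 = 2020.9 m/s.
Δv = v_e · ln(2.349) = 2020.9 × 0.8540 ≈ 1725.8 m/s.

Δv ≈ 1.73 km/s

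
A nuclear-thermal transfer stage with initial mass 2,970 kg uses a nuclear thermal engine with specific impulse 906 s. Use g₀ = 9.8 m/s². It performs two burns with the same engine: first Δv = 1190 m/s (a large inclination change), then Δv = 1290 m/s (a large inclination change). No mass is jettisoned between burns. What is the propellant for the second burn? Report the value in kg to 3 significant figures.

v_e = Isp · g₀ = 906 × 9.8 = 8878.8 m/s.
After the first burn: m = 2970 × exp(−1190/8878.8) = 2970 × 0.87457 = 2,597.47 kg.
After the second burn: m = 2,597.47 × exp(−1290/8878.8) = 2,597.47 × 0.86477 = 2,246.21 kg.
Second-burn propellant = 2,597.47 − 2,246.21 = 351.26 kg.

propellant for the second burn ≈ 351 kg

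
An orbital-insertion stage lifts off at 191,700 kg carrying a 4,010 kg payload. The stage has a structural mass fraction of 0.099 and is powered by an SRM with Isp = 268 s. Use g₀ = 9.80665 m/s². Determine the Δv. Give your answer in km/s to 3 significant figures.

Δv ≈ 5.62 km/s

Stage wet mass = m₀ − payload = 191,700 − 4,010 = 187,690 kg.
Stage dry mass = ε × stage wet mass = 0.099 × 187,690 = 18,581.3 kg.
Burnout mass m_f = stage dry + payload = 18,581.3 + 4,010 = 22,591.3 kg.
v_e = Isp · g₀ = 268 × 9.80665 = 2628.2 m/s.
From the ideal rocket equation, Δv = v_e · ln(191,700/22,591.3) = 2628.2 × ln(8.486) = 2628.2 × 2.1384 ≈ 5620 m/s.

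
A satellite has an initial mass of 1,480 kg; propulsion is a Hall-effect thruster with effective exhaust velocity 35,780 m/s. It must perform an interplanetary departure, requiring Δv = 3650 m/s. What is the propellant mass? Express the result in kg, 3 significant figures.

Using Δv = v_e ln(m₀/m_f): m₀/m_f = exp(Δv / v_e) = exp(3650 / 35780.0) = exp(0.1020) = 1.1074.
m_f = 1,480 / 1.1074 = 1,336.46 kg, so propellant = m₀ − m_f = 1,480 − 1,336.46 = 143.54 kg.

propellant mass ≈ 144 kg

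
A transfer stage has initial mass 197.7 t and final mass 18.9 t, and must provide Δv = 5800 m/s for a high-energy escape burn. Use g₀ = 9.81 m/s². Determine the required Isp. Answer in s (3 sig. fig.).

ln(m₀/m_f) = ln(197700/18900) = ln(10.46) = 2.3476.
Using Δv = v_e ln(m₀/m_f): v_e = Δv / ln(m₀/m_f) = 5800 / 2.3476 = 2470.6 m/s.
Isp = v_e / g₀ = 2470.6 / 9.81 = 251.8 s.

Isp ≈ 252 s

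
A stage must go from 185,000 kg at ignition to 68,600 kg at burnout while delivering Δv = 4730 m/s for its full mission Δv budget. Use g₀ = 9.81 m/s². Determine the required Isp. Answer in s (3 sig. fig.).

ln(m₀/m_f) = ln(185000/68600) = ln(2.697) = 0.9921.
v_e = Δv / ln(m₀/m_f) = 4730 / 0.9921 = 4767.8 m/s.
Isp = v_e / g₀ = 4767.8 / 9.81 = 486.0 s.

Isp ≈ 486 s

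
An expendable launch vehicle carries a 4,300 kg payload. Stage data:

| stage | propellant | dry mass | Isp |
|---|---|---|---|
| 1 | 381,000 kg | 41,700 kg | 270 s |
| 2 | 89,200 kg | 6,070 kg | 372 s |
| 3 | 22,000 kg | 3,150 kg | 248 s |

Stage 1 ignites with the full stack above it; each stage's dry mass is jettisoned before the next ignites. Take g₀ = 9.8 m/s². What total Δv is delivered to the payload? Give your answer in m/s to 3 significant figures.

Δv ≈ 11100 m/s

Ignition mass of stage 1 = 381,000+41,700 + 89,200+6,070 + 22,000+3,150 + 4,300 = 547,420 kg.
Stage 1: m₀ = 547,420 kg, m_f = 547,420 − 381,000 = 166,420 kg; Δv = 270×9.8×ln(3.289) = 2646.0×1.1907 ≈ 3151 m/s.
Stage 2: m₀ = 124,720 kg, m_f = 124,720 − 89,200 = 35,520 kg; Δv = 372×9.8×ln(3.511) = 3645.6×1.2560 ≈ 4579 m/s.
Stage 3: m₀ = 29,450 kg, m_f = 29,450 − 22,000 = 7,450 kg; Δv = 248×9.8×ln(3.953) = 2430.4×1.3745 ≈ 3341 m/s.
Total Δv = 3151 + 4579 + 3341 = 11071 m/s.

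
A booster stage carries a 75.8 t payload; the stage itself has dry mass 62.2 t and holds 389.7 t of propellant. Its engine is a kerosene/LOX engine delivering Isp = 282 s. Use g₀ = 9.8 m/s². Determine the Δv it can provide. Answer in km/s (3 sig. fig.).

v_e = Isp · g₀ = 282 × 9.8 = 2763.6 m/s.
m₀ = payload + dry + propellant = 75.8 + 62.2 + 389.7 = 527.7 t.
m_f = payload + dry = 75.8 + 62.2 = 138 t.
Δv = v_e · ln(m₀/m_f) = 2763.6 × ln(3.824) = 2763.6 × 1.3413 ≈ 3706.7 m/s.

Δv ≈ 3.71 km/s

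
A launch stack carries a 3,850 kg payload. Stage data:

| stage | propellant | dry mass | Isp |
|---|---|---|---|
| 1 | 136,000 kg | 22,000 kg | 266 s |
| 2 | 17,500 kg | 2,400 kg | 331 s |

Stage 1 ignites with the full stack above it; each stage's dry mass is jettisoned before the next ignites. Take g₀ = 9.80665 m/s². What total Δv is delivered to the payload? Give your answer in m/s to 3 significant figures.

Ignition mass of stage 1 = 136,000+22,000 + 17,500+2,400 + 3,850 = 181,750 kg.
Stage 1: m₀ = 181,750 kg, m_f = 181,750 − 136,000 = 45,750 kg; Δv = 266×9.80665×ln(3.973) = 2608.6×1.3794 ≈ 3598 m/s.
Stage 2: m₀ = 23,750 kg, m_f = 23,750 − 17,500 = 6,250 kg; Δv = 331×9.80665×ln(3.8) = 3246.0×1.3350 ≈ 4333 m/s.
Total Δv = 3598 + 4333 = 7931 m/s.

Δv ≈ 7930 m/s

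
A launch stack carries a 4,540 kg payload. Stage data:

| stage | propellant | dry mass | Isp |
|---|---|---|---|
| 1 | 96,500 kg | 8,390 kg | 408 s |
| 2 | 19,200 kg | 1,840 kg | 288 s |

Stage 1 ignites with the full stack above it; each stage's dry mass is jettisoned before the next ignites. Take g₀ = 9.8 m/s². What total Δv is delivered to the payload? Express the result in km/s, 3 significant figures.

Ignition mass of stage 1 = 96,500+8,390 + 19,200+1,840 + 4,540 = 130,470 kg.
Stage 1: m₀ = 130,470 kg, m_f = 130,470 − 96,500 = 33,970 kg; Δv = 408×9.8×ln(3.841) = 3998.4×1.3457 ≈ 5381 m/s.
Stage 2: m₀ = 25,580 kg, m_f = 25,580 − 19,200 = 6,380 kg; Δv = 288×9.8×ln(4.009) = 2822.4×1.3886 ≈ 3919 m/s.
Total Δv = 5381 + 3919 = 9300 m/s.

Δv ≈ 9.30 km/s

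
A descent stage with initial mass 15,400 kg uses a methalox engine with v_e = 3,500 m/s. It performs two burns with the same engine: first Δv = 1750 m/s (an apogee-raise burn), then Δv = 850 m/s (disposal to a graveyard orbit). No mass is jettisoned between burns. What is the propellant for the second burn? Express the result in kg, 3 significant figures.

propellant for the second burn ≈ 2010 kg

After the first burn: m = 15400 × exp(−1750/3500.0) = 15400 × 0.60653 = 9,340.56 kg.
After the second burn: m = 9,340.56 × exp(−850/3500.0) = 9,340.56 × 0.78438 = 7,326.55 kg.
Second-burn propellant = 9,340.56 − 7,326.55 = 2,014.01 kg.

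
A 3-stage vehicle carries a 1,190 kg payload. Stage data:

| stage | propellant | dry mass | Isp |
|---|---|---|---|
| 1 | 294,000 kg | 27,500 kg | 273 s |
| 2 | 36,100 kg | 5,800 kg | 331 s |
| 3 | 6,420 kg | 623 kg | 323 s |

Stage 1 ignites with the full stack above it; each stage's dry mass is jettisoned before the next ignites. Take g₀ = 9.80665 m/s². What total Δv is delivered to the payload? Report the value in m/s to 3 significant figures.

Δv ≈ 13100 m/s

Ignition mass of stage 1 = 294,000+27,500 + 36,100+5,800 + 6,420+623 + 1,190 = 371,633 kg.
Stage 1: m₀ = 371,633 kg, m_f = 371,633 − 294,000 = 77,633 kg; Δv = 273×9.80665×ln(4.787) = 2677.2×1.5659 ≈ 4192 m/s.
Stage 2: m₀ = 50,133 kg, m_f = 50,133 − 36,100 = 14,033 kg; Δv = 331×9.80665×ln(3.573) = 3246.0×1.2733 ≈ 4133 m/s.
Stage 3: m₀ = 8,233 kg, m_f = 8,233 − 6,420 = 1,813 kg; Δv = 323×9.80665×ln(4.541) = 3167.5×1.5132 ≈ 4793 m/s.
Total Δv = 4192 + 4133 + 4793 = 13118 m/s.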